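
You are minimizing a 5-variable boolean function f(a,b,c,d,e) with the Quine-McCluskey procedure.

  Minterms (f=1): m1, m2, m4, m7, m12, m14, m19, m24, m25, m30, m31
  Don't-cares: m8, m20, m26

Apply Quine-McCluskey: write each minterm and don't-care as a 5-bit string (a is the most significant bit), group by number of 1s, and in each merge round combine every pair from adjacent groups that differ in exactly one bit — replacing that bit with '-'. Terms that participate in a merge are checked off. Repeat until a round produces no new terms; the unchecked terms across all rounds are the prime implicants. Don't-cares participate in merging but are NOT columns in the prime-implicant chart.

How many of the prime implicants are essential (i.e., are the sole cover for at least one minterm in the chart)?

6

Round 0: 00001 00010 00100✓ 00111 01000✓ 01100✓ 01110✓ 10011 10100✓ 11000✓ 11001✓ 11010✓ 11110✓ 11111✓
Round 1: -0100 -1000 -1110 0-100 01-00 011-0 11-10 110-0 1100- 1111-
PIs = {-0100, -1000, -1110, 0-100, 00001, 00010, 00111, 01-00, 011-0, 10011, 11-10, 110-0, 1100-, 1111-}
Coverage chart:
  m1: 00001 ←essential
  m2: 00010 ←essential
  m4: -0100,0-100
  m7: 00111 ←essential
  m12: 0-100,01-00,011-0
  m14: -1110,011-0
  m19: 10011 ←essential
  m24: -1000,110-0,1100-
  m25: 1100- ←essential
  m30: -1110,11-10,1111-
  m31: 1111- ←essential
Essential: 00001, 00010, 00111, 10011, 1100-, 1111-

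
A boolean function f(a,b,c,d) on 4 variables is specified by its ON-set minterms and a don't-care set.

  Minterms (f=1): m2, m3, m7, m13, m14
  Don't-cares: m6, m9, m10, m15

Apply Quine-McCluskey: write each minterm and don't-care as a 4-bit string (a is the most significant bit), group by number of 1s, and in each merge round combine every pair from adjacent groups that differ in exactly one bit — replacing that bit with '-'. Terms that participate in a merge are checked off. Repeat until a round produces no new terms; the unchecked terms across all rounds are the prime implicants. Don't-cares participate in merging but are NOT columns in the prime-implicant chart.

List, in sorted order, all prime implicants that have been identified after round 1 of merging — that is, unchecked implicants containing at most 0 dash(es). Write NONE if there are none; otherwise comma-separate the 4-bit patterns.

size-2^0 implicants → 0010(✓)  0011(✓)  0110(✓)  0111(✓)  1001(✓)  1010(✓)  1101(✓)  1110(✓)  1111(✓)
size-2^1 implicants → -010(✓)  -110(✓)  -111(✓)  0-10(✓)  0-11(✓)  001-(✓)  011-(✓)  1-01  1-10(✓)  11-1  111-(✓)
size-2^2 implicants → --10  -11-  0-1-
Unchecked terms (primes): --10, -11-, 0-1-, 1-01, 11-1

NONE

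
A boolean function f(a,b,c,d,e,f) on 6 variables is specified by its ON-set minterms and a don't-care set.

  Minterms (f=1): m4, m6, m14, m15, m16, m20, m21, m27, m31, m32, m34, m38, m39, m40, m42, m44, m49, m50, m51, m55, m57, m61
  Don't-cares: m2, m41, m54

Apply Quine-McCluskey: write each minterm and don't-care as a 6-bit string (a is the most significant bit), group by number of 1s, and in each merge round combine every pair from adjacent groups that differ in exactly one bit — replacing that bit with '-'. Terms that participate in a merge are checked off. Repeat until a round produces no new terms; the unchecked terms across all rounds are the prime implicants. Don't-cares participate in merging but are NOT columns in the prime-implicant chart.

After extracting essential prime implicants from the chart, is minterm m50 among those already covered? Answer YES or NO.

Round 0: 000010✓ 000100✓ 000110✓ 001110✓ 001111✓ 010000✓ 010100✓ 010101✓ 011011✓ 011111✓ 100000✓ 100010✓ 100110✓ 100111✓ 101000✓ 101001✓ 101010✓ 101100✓ 110001✓ 110010✓ 110011✓ 110110✓ 110111✓ 111001✓ 111101✓
Round 1: -00010✓ -00110✓ 0-0100 0-1111 00-110 000-10✓ 0001-0 00111- 010-00 01010- 011-11 1-0010✓ 1-0110✓ 1-0111✓ 1-1001 10-000✓ 10-010✓ 100-10✓ 1000-0✓ 10011-✓ 101-00 1010-0✓ 10100- 11-001 110-10✓ 110-11✓ 1100-1 11001-✓ 11011-✓ 111-01
Round 2: -00-10 1-0-10 1-011- 10-0-0 110-1-
PIs = {-00-10, 0-0100, 0-1111, 00-110, 0001-0, 00111-, 010-00, 01010-, 011-11, 1-0-10, 1-011-, 1-1001, 10-0-0, 101-00, 10100-, 11-001, 110-1-, 1100-1, 111-01}
Coverage chart:
  m4: 0-0100,0001-0
  m6: -00-10,00-110,0001-0
  m14: 00-110,00111-
  m15: 0-1111,00111-
  m16: 010-00 ←essential
  m20: 0-0100,010-00,01010-
  m21: 01010- ←essential
  m27: 011-11 ←essential
  m31: 0-1111,011-11
  m32: 10-0-0 ←essential
  m34: -00-10,1-0-10,10-0-0
  m38: -00-10,1-0-10,1-011-
  m39: 1-011- ←essential
  m40: 10-0-0,101-00,10100-
  m42: 10-0-0 ←essential
  m44: 101-00 ←essential
  m49: 11-001,1100-1
  m50: 1-0-10,110-1-
  m51: 110-1-,1100-1
  m55: 1-011-,110-1-
  m57: 1-1001,11-001,111-01
  m61: 111-01 ←essential
Essential: 010-00, 01010-, 011-11, 1-011-, 10-0-0, 101-00, 111-01

NO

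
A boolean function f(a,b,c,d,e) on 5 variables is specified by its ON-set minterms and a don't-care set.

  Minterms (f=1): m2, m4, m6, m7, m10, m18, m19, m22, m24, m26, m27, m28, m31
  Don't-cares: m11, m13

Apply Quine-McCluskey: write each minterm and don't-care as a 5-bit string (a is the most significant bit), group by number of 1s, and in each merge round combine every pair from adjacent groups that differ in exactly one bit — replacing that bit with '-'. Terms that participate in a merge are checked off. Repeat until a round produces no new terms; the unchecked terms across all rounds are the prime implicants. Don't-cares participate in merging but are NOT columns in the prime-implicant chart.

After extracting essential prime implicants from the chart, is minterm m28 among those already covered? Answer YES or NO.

YES

[col 0] 00010*, 00100*, 00110*, 00111*, 01010*, 01011*, 01101, 10010*, 10011*, 10110*, 11000*, 11010*, 11011*, 11100*, 11111*
[col 1] -0010*, -0110*, -1010*, -1011*, 0-010*, 00-10*, 001-0, 0011-, 0101-*, 1-010*, 1-011*, 10-10*, 1001-*, 11-00, 11-11, 110-0, 1101-*
[col 2] --010, -0-10, -101-, 1-01-
Prime implicants: --010, -0-10, -101-, 001-0, 0011-, 01101, 1-01-, 11-00, 11-11, 110-0
PI chart (minterm → PIs covering it):
  2 | --010,-0-10
  4 | 001-0  (sole → essential)
  6 | -0-10,001-0,0011-
  7 | 0011-  (sole → essential)
  10 | --010,-101-
  18 | --010,-0-10,1-01-
  19 | 1-01-  (sole → essential)
  22 | -0-10  (sole → essential)
  24 | 11-00,110-0
  26 | --010,-101-,1-01-,110-0
  27 | -101-,1-01-,11-11
  28 | 11-00  (sole → essential)
  31 | 11-11  (sole → essential)
Essential prime implicants: -0-10, 001-0, 0011-, 1-01-, 11-00, 11-11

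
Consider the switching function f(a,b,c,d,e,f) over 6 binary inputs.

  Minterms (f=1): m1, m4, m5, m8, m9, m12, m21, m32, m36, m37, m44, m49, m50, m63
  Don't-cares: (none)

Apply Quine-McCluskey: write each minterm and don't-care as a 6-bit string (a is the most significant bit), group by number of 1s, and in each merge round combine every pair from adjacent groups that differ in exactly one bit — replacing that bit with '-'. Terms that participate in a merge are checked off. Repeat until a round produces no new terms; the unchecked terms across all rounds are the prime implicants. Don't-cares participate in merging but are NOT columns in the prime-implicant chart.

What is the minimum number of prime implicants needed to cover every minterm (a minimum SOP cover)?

size-2^0 implicants → 000001(✓)  000100(✓)  000101(✓)  001000(✓)  001001(✓)  001100(✓)  010101(✓)  100000(✓)  100100(✓)  100101(✓)  101100(✓)  110001  110010  111111
size-2^1 implicants → -00100(✓)  -00101(✓)  -01100(✓)  0-0101  00-001  00-100(✓)  000-01  00010-(✓)  001-00  00100-  10-100(✓)  100-00  10010-(✓)
size-2^2 implicants → -0-100  -0010-
Unchecked terms (primes): -0-100, -0010-, 0-0101, 00-001, 000-01, 001-00, 00100-, 100-00, 110001, 110010, 111111
Minterm coverage:
  m1 ⊆ 00-001,000-01
  m4 ⊆ -0-100,-0010-
  m5 ⊆ -0010-,0-0101,000-01
  m8 ⊆ 001-00,00100-
  m9 ⊆ 00-001,00100-
  m12 ⊆ -0-100,001-00
  m21 ⊆ 0-0101 [E]
  m32 ⊆ 100-00 [E]
  m36 ⊆ -0-100,-0010-,100-00
  m37 ⊆ -0010- [E]
  m44 ⊆ -0-100 [E]
  m49 ⊆ 110001 [E]
  m50 ⊆ 110010 [E]
  m63 ⊆ 111111 [E]
E = {-0-100, -0010-, 0-0101, 100-00, 110001, 110010, 111111}
Petrick residual → 00-001, 001-00
Cover = b'de'f' + b'c'de' + a'c'de'f + a'b'd'e'f + a'b'ce'f' + ab'c'e'f' + abc'd'e'f + abc'd'ef' + abcdef  |cover|=9

9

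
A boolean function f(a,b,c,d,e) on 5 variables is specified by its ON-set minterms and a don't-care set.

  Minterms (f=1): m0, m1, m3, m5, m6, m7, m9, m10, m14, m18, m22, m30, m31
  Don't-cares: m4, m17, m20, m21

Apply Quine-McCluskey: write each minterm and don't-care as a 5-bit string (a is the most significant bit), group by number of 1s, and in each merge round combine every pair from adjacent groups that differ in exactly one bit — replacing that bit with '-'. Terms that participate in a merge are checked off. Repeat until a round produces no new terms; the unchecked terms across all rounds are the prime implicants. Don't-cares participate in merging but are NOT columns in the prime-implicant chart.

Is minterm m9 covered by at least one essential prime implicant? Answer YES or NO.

Round 0: 00000✓ 00001✓ 00011✓ 00100✓ 00101✓ 00110✓ 00111✓ 01001✓ 01010✓ 01110✓ 10001✓ 10010✓ 10100✓ 10101✓ 10110✓ 11110✓ 11111✓
Round 1: -0001✓ -0100✓ -0101✓ -0110✓ -1110✓ 0-001 0-110✓ 00-00✓ 00-01✓ 00-11✓ 000-1✓ 0000-✓ 001-0✓ 001-1✓ 0010-✓ 0011-✓ 01-10 1-110✓ 10-01✓ 10-10 101-0✓ 1010-✓ 1111-
Round 2: --110 -0-01 -01-0 -010- 00--1 00-0- 001--
PIs = {--110, -0-01, -01-0, -010-, 0-001, 00--1, 00-0-, 001--, 01-10, 10-10, 1111-}
Coverage chart:
  m0: 00-0- ←essential
  m1: -0-01,0-001,00--1,00-0-
  m3: 00--1 ←essential
  m5: -0-01,-010-,00--1,00-0-,001--
  m6: --110,-01-0,001--
  m7: 00--1,001--
  m9: 0-001 ←essential
  m10: 01-10 ←essential
  m14: --110,01-10
  m18: 10-10 ←essential
  m22: --110,-01-0,10-10
  m30: --110,1111-
  m31: 1111- ←essential
Essential: 0-001, 00--1, 00-0-, 01-10, 10-10, 1111-

YES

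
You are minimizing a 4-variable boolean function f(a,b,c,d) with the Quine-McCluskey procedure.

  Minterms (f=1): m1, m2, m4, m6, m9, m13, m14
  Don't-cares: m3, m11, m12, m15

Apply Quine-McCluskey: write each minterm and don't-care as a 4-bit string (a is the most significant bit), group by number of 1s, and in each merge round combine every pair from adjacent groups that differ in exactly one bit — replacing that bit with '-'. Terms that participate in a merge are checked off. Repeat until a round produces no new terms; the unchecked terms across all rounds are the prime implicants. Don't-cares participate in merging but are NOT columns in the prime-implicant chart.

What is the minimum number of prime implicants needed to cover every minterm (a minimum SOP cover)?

4

[col 0] 0001*, 0010*, 0011*, 0100*, 0110*, 1001*, 1011*, 1100*, 1101*, 1110*, 1111*
[col 1] -001*, -011*, -100*, -110*, 0-10, 00-1*, 001-, 01-0*, 1-01*, 1-11*, 10-1*, 11-0*, 11-1*, 110-*, 111-*
[col 2] -0-1, -1-0, 1--1, 11--
Prime implicants: -0-1, -1-0, 0-10, 001-, 1--1, 11--
PI chart (minterm → PIs covering it):
  1 | -0-1  (sole → essential)
  2 | 0-10,001-
  4 | -1-0  (sole → essential)
  6 | -1-0,0-10
  9 | -0-1,1--1
  13 | 1--1,11--
  14 | -1-0,11--
Essential prime implicants: -0-1, -1-0
Petrick residual → 0-10, 1--1
Minimum SOP uses 4 PIs: b'd + bd' + a'cd' + ad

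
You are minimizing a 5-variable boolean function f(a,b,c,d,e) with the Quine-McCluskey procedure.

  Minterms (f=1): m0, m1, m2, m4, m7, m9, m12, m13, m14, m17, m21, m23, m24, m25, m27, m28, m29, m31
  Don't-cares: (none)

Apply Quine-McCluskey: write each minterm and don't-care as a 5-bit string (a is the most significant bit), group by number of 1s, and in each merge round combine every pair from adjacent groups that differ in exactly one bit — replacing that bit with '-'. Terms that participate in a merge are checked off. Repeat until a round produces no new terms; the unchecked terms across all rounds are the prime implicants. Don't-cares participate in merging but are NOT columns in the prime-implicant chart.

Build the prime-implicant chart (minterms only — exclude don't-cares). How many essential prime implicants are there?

5

size-2^0 implicants → 00000(✓)  00001(✓)  00010(✓)  00100(✓)  00111(✓)  01001(✓)  01100(✓)  01101(✓)  01110(✓)  10001(✓)  10101(✓)  10111(✓)  11000(✓)  11001(✓)  11011(✓)  11100(✓)  11101(✓)  11111(✓)
size-2^1 implicants → -0001(✓)  -0111  -1001(✓)  -1100(✓)  -1101(✓)  0-001(✓)  0-100  00-00  000-0  0000-  01-01(✓)  011-0  0110-(✓)  1-001(✓)  1-101(✓)  1-111(✓)  10-01(✓)  101-1(✓)  11-00(✓)  11-01(✓)  11-11(✓)  110-1(✓)  1100-(✓)  111-1(✓)  1110-(✓)
size-2^2 implicants → --001  -1-01  -110-  1--01  1-1-1  11--1  11-0-
Unchecked terms (primes): --001, -0111, -1-01, -110-, 0-100, 00-00, 000-0, 0000-, 011-0, 1--01, 1-1-1, 11--1, 11-0-
Minterm coverage:
  m0 ⊆ 00-00,000-0,0000-
  m1 ⊆ --001,0000-
  m2 ⊆ 000-0 [E]
  m4 ⊆ 0-100,00-00
  m7 ⊆ -0111 [E]
  m9 ⊆ --001,-1-01
  m12 ⊆ -110-,0-100,011-0
  m13 ⊆ -1-01,-110-
  m14 ⊆ 011-0 [E]
  m17 ⊆ --001,1--01
  m21 ⊆ 1--01,1-1-1
  m23 ⊆ -0111,1-1-1
  m24 ⊆ 11-0- [E]
  m25 ⊆ --001,-1-01,1--01,11--1,11-0-
  m27 ⊆ 11--1 [E]
  m28 ⊆ -110-,11-0-
  m29 ⊆ -1-01,-110-,1--01,1-1-1,11--1,11-0-
  m31 ⊆ 1-1-1,11--1
E = {-0111, 000-0, 011-0, 11--1, 11-0-}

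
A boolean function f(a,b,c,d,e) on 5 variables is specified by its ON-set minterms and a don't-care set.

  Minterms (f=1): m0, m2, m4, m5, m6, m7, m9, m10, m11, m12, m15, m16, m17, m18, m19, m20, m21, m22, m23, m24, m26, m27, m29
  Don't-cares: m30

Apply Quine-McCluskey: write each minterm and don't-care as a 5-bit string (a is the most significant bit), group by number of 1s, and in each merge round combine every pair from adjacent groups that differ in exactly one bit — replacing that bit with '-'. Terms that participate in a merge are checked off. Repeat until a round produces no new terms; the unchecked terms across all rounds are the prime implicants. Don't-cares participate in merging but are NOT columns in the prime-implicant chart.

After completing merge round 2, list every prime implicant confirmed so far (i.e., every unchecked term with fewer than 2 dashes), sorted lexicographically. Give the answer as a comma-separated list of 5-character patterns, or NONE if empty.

Round 0: 00000✓ 00010✓ 00100✓ 00101✓ 00110✓ 00111✓ 01001✓ 01010✓ 01011✓ 01100✓ 01111✓ 10000✓ 10001✓ 10010✓ 10011✓ 10100✓ 10101✓ 10110✓ 10111✓ 11000✓ 11010✓ 11011✓ 11101✓ 11110✓
Round 1: -0000✓ -0010✓ -0100✓ -0101✓ -0110✓ -0111✓ -1010✓ -1011✓ 0-010✓ 0-100 0-111 00-00✓ 00-10✓ 000-0✓ 001-0✓ 001-1✓ 0010-✓ 0011-✓ 01-11 010-1 0101-✓ 1-000✓ 1-010✓ 1-011✓ 1-101 1-110✓ 10-00✓ 10-01✓ 10-10✓ 10-11✓ 100-0✓ 100-1✓ 1000-✓ 1001-✓ 101-0✓ 101-1✓ 1010-✓ 1011-✓ 11-10✓ 110-0✓ 1101-✓
Round 2: --010 -0-00✓ -0-10✓ -00-0✓ -01-0✓ -01-1✓ -010-✓ -011-✓ -101- 00--0✓ 001--✓ 1--10 1-0-0 1-01- 10--0✓ 10--1✓ 10-0-✓ 10-1-✓ 100--✓ 101--✓
Round 3: -0--0 -01-- 10---
PIs = {--010, -0--0, -01--, -101-, 0-100, 0-111, 01-11, 010-1, 1--10, 1-0-0, 1-01-, 1-101, 10---}

0-100, 0-111, 01-11, 010-1, 1-101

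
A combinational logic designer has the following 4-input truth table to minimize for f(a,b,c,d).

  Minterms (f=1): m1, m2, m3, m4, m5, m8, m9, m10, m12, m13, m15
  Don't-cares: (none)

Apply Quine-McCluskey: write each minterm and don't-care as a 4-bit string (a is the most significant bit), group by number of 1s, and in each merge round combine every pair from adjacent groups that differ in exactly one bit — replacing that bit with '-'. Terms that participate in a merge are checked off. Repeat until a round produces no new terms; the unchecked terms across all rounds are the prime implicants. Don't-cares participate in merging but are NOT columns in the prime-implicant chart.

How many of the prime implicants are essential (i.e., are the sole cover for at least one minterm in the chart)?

Round 0: 0001✓ 0010✓ 0011✓ 0100✓ 0101✓ 1000✓ 1001✓ 1010✓ 1100✓ 1101✓ 1111✓
Round 1: -001✓ -010 -100✓ -101✓ 0-01✓ 00-1 001- 010-✓ 1-00✓ 1-01✓ 10-0 100-✓ 11-1 110-✓
Round 2: --01 -10- 1-0-
PIs = {--01, -010, -10-, 00-1, 001-, 1-0-, 10-0, 11-1}
Coverage chart:
  m1: --01,00-1
  m2: -010,001-
  m3: 00-1,001-
  m4: -10- ←essential
  m5: --01,-10-
  m8: 1-0-,10-0
  m9: --01,1-0-
  m10: -010,10-0
  m12: -10-,1-0-
  m13: --01,-10-,1-0-,11-1
  m15: 11-1 ←essential
Essential: -10-, 11-1

2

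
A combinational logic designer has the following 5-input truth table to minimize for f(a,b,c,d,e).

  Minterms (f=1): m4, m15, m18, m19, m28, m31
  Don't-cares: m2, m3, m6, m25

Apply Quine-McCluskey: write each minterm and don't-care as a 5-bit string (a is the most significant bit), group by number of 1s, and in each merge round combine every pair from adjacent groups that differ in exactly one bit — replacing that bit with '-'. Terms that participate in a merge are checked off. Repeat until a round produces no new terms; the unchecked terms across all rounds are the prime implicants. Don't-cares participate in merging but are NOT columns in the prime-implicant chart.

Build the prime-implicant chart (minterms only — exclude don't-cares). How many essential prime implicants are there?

4

Round 0: 00010✓ 00011✓ 00100✓ 00110✓ 01111✓ 10010✓ 10011✓ 11001 11100 11111✓
Round 1: -0010✓ -0011✓ -1111 00-10 0001-✓ 001-0 1001-✓
Round 2: -001-
PIs = {-001-, -1111, 00-10, 001-0, 11001, 11100}
Coverage chart:
  m4: 001-0 ←essential
  m15: -1111 ←essential
  m18: -001- ←essential
  m19: -001- ←essential
  m28: 11100 ←essential
  m31: -1111 ←essential
Essential: -001-, -1111, 001-0, 11100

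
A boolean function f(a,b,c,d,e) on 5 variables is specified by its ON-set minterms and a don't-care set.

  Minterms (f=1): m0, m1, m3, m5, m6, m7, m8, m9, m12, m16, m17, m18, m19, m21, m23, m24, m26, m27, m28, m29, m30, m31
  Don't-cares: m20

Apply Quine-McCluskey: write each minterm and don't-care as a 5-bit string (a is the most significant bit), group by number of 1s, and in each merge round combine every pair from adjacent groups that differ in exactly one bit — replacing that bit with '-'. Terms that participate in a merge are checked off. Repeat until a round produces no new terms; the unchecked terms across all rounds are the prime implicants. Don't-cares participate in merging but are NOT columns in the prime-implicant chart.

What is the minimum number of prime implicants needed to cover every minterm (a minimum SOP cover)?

[col 0] 00000*, 00001*, 00011*, 00101*, 00110*, 00111*, 01000*, 01001*, 01100*, 10000*, 10001*, 10010*, 10011*, 10100*, 10101*, 10111*, 11000*, 11010*, 11011*, 11100*, 11101*, 11110*, 11111*
[col 1] -0000*, -0001*, -0011*, -0101*, -0111*, -1000*, -1100*, 0-000*, 0-001*, 00-01*, 00-11*, 000-1*, 0000-*, 001-1*, 0011-, 01-00*, 0100-*, 1-000*, 1-010*, 1-011*, 1-100*, 1-101*, 1-111*, 10-00*, 10-01*, 10-11*, 100-0*, 100-1*, 1000-*, 1001-*, 101-1*, 1010-*, 11-00*, 11-10*, 11-11*, 110-0*, 1101-*, 111-0*, 111-1*, 1110-*, 1111-*
[col 2] --000, -0-01*, -0-11*, -00-1*, -000-, -01-1*, -1-00, 0-00-, 00--1*, 1--00, 1--11, 1-0-0, 1-01-, 1-1-1, 1-10-, 10--1*, 10-0-, 100--, 11--0, 11-1-, 111--
[col 3] -0--1
Prime implicants: --000, -0--1, -000-, -1-00, 0-00-, 0011-, 1--00, 1--11, 1-0-0, 1-01-, 1-1-1, 1-10-, 10-0-, 100--, 11--0, 11-1-, 111--
PI chart (minterm → PIs covering it):
  0 | --000,-000-,0-00-
  1 | -0--1,-000-,0-00-
  3 | -0--1  (sole → essential)
  5 | -0--1  (sole → essential)
  6 | 0011-  (sole → essential)
  7 | -0--1,0011-
  8 | --000,-1-00,0-00-
  9 | 0-00-  (sole → essential)
  12 | -1-00  (sole → essential)
  16 | --000,-000-,1--00,1-0-0,10-0-,100--
  17 | -0--1,-000-,10-0-,100--
  18 | 1-0-0,1-01-,100--
  19 | -0--1,1--11,1-01-,100--
  21 | -0--1,1-1-1,1-10-,10-0-
  23 | -0--1,1--11,1-1-1
  24 | --000,-1-00,1--00,1-0-0,11--0
  26 | 1-0-0,1-01-,11--0,11-1-
  27 | 1--11,1-01-,11-1-
  28 | -1-00,1--00,1-10-,11--0,111--
  29 | 1-1-1,1-10-,111--
  30 | 11--0,11-1-,111--
  31 | 1--11,1-1-1,11-1-,111--
Essential prime implicants: -0--1, -1-00, 0-00-, 0011-
Petrick residual → --000, 1-01-, 111--
Minimum SOP uses 7 PIs: c'd'e' + b'e + bd'e' + a'c'd' + a'b'cd + ac'd + abc

7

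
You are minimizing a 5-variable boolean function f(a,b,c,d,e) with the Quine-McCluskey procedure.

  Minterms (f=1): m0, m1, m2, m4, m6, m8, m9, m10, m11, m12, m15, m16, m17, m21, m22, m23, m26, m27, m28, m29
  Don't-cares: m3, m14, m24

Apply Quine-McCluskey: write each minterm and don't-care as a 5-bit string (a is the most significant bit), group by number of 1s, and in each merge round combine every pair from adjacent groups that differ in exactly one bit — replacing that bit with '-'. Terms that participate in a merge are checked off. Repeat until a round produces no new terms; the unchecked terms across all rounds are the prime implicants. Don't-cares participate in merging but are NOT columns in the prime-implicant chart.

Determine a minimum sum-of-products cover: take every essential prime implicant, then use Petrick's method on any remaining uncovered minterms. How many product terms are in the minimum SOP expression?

8

[col 0] 00000*, 00001*, 00010*, 00011*, 00100*, 00110*, 01000*, 01001*, 01010*, 01011*, 01100*, 01110*, 01111*, 10000*, 10001*, 10101*, 10110*, 10111*, 11000*, 11010*, 11011*, 11100*, 11101*
[col 1] -0000*, -0001*, -0110, -1000*, -1010*, -1011*, -1100*, 0-000*, 0-001*, 0-010*, 0-011*, 0-100*, 0-110*, 00-00*, 00-10*, 000-0*, 000-1*, 0000-*, 0001-*, 001-0*, 01-00*, 01-10*, 01-11*, 010-0*, 010-1*, 0100-*, 0101-*, 011-0*, 0111-*, 1-000*, 1-101, 10-01, 1000-*, 101-1, 1011-, 11-00*, 110-0*, 1101-*, 1110-
[col 2] --000, -000-, -1-00, -10-0, -101-, 0--00*, 0--10*, 0-0-0*, 0-0-1*, 0-00-*, 0-01-*, 0-1-0*, 00--0*, 000--*, 01--0*, 01-1-, 010--*
[col 3] 0---0, 0-0--
Prime implicants: --000, -000-, -0110, -1-00, -10-0, -101-, 0---0, 0-0--, 01-1-, 1-101, 10-01, 101-1, 1011-, 1110-
PI chart (minterm → PIs covering it):
  0 | --000,-000-,0---0,0-0--
  1 | -000-,0-0--
  2 | 0---0,0-0--
  4 | 0---0  (sole → essential)
  6 | -0110,0---0
  8 | --000,-1-00,-10-0,0---0,0-0--
  9 | 0-0--  (sole → essential)
  10 | -10-0,-101-,0---0,0-0--,01-1-
  11 | -101-,0-0--,01-1-
  12 | -1-00,0---0
  15 | 01-1-  (sole → essential)
  16 | --000,-000-
  17 | -000-,10-01
  21 | 1-101,10-01,101-1
  22 | -0110,1011-
  23 | 101-1,1011-
  26 | -10-0,-101-
  27 | -101-  (sole → essential)
  28 | -1-00,1110-
  29 | 1-101,1110-
Essential prime implicants: -101-, 0---0, 0-0--, 01-1-
Petrick residual → --000, 10-01, 1011-, 1110-
Minimum SOP uses 8 PIs: c'd'e' + bc'd + a'e' + a'c' + a'bd + ab'd'e + ab'cd + abcd'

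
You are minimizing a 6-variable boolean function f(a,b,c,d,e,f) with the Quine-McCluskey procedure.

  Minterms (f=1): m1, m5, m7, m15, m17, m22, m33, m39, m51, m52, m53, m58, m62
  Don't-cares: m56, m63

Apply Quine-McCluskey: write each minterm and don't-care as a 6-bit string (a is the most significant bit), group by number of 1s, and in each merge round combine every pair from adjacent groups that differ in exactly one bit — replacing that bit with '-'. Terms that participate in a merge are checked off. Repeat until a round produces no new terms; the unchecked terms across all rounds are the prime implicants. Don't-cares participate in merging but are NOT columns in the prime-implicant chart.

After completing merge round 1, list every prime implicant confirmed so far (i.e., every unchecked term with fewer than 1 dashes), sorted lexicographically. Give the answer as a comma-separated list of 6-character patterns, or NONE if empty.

size-2^0 implicants → 000001(✓)  000101(✓)  000111(✓)  001111(✓)  010001(✓)  010110  100001(✓)  100111(✓)  110011  110100(✓)  110101(✓)  111000(✓)  111010(✓)  111110(✓)  111111(✓)
size-2^1 implicants → -00001  -00111  0-0001  00-111  000-01  0001-1  11010-  111-10  1110-0  11111-
Unchecked terms (primes): -00001, -00111, 0-0001, 00-111, 000-01, 0001-1, 010110, 110011, 11010-, 111-10, 1110-0, 11111-

010110, 110011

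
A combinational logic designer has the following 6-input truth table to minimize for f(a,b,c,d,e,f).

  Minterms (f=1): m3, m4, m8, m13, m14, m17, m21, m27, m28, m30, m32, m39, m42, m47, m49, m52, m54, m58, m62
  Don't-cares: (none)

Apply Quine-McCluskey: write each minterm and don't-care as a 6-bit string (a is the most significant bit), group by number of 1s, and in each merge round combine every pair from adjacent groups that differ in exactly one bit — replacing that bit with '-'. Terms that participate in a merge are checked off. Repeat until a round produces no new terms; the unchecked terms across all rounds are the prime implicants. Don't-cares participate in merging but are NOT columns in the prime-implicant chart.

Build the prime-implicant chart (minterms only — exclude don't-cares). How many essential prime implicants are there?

size-2^0 implicants → 000011  000100  001000  001101  001110(✓)  010001(✓)  010101(✓)  011011  011100(✓)  011110(✓)  100000  100111(✓)  101010(✓)  101111(✓)  110001(✓)  110100(✓)  110110(✓)  111010(✓)  111110(✓)
size-2^1 implicants → -10001  -11110  0-1110  010-01  0111-0  1-1010  10-111  11-110  1101-0  111-10
Unchecked terms (primes): -10001, -11110, 0-1110, 000011, 000100, 001000, 001101, 010-01, 011011, 0111-0, 1-1010, 10-111, 100000, 11-110, 1101-0, 111-10
Minterm coverage:
  m3 ⊆ 000011 [E]
  m4 ⊆ 000100 [E]
  m8 ⊆ 001000 [E]
  m13 ⊆ 001101 [E]
  m14 ⊆ 0-1110 [E]
  m17 ⊆ -10001,010-01
  m21 ⊆ 010-01 [E]
  m27 ⊆ 011011 [E]
  m28 ⊆ 0111-0 [E]
  m30 ⊆ -11110,0-1110,0111-0
  m32 ⊆ 100000 [E]
  m39 ⊆ 10-111 [E]
  m42 ⊆ 1-1010 [E]
  m47 ⊆ 10-111 [E]
  m49 ⊆ -10001 [E]
  m52 ⊆ 1101-0 [E]
  m54 ⊆ 11-110,1101-0
  m58 ⊆ 1-1010,111-10
  m62 ⊆ -11110,11-110,111-10
E = {-10001, 0-1110, 000011, 000100, 001000, 001101, 010-01, 011011, 0111-0, 1-1010, 10-111, 100000, 1101-0}

13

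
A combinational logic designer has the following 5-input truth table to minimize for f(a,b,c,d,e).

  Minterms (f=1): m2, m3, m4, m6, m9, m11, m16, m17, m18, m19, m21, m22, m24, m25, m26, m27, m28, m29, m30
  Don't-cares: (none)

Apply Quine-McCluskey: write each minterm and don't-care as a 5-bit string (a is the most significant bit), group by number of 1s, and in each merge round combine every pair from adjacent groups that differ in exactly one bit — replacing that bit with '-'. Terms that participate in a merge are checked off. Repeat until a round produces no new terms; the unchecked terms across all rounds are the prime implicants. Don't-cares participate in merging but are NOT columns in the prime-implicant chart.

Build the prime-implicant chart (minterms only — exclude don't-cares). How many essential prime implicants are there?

Round 0: 00010✓ 00011✓ 00100✓ 00110✓ 01001✓ 01011✓ 10000✓ 10001✓ 10010✓ 10011✓ 10101✓ 10110✓ 11000✓ 11001✓ 11010✓ 11011✓ 11100✓ 11101✓ 11110✓
Round 1: -0010✓ -0011✓ -0110✓ -1001✓ -1011✓ 0-011✓ 00-10✓ 0001-✓ 001-0 010-1✓ 1-000✓ 1-001✓ 1-010✓ 1-011✓ 1-101✓ 1-110✓ 10-01✓ 10-10✓ 100-0✓ 100-1✓ 1000-✓ 1001-✓ 11-00✓ 11-01✓ 11-10✓ 110-0✓ 110-1✓ 1100-✓ 1101-✓ 111-0✓ 1110-✓
Round 2: --011 -0-10 -001- -10-1 1--01 1--10 1-0-0✓ 1-0-1✓ 1-00-✓ 1-01-✓ 100--✓ 11--0 11-0- 110--✓
Round 3: 1-0--
PIs = {--011, -0-10, -001-, -10-1, 001-0, 1--01, 1--10, 1-0--, 11--0, 11-0-}
Coverage chart:
  m2: -0-10,-001-
  m3: --011,-001-
  m4: 001-0 ←essential
  m6: -0-10,001-0
  m9: -10-1 ←essential
  m11: --011,-10-1
  m16: 1-0-- ←essential
  m17: 1--01,1-0--
  m18: -0-10,-001-,1--10,1-0--
  m19: --011,-001-,1-0--
  m21: 1--01 ←essential
  m22: -0-10,1--10
  m24: 1-0--,11--0,11-0-
  m25: -10-1,1--01,1-0--,11-0-
  m26: 1--10,1-0--,11--0
  m27: --011,-10-1,1-0--
  m28: 11--0,11-0-
  m29: 1--01,11-0-
  m30: 1--10,11--0
Essential: -10-1, 001-0, 1--01, 1-0--

4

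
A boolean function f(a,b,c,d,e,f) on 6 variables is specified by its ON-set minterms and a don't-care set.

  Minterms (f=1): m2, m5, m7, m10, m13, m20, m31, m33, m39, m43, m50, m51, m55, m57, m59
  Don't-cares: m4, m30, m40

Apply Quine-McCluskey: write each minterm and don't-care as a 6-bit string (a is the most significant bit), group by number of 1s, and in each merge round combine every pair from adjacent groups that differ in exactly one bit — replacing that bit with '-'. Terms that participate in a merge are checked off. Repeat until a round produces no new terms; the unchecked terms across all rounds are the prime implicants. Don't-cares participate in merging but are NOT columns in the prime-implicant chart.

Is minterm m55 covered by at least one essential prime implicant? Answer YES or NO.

NO

Round 0: 000010✓ 000100✓ 000101✓ 000111✓ 001010✓ 001101✓ 010100✓ 011110✓ 011111✓ 100001 100111✓ 101000 101011✓ 110010✓ 110011✓ 110111✓ 111001✓ 111011✓
Round 1: -00111 0-0100 00-010 00-101 0001-1 00010- 01111- 1-0111 1-1011 11-011 110-11 11001- 1110-1
PIs = {-00111, 0-0100, 00-010, 00-101, 0001-1, 00010-, 01111-, 1-0111, 1-1011, 100001, 101000, 11-011, 110-11, 11001-, 1110-1}
Coverage chart:
  m2: 00-010 ←essential
  m5: 00-101,0001-1,00010-
  m7: -00111,0001-1
  m10: 00-010 ←essential
  m13: 00-101 ←essential
  m20: 0-0100 ←essential
  m31: 01111- ←essential
  m33: 100001 ←essential
  m39: -00111,1-0111
  m43: 1-1011 ←essential
  m50: 11001- ←essential
  m51: 11-011,110-11,11001-
  m55: 1-0111,110-11
  m57: 1110-1 ←essential
  m59: 1-1011,11-011,1110-1
Essential: 0-0100, 00-010, 00-101, 01111-, 1-1011, 100001, 11001-, 1110-1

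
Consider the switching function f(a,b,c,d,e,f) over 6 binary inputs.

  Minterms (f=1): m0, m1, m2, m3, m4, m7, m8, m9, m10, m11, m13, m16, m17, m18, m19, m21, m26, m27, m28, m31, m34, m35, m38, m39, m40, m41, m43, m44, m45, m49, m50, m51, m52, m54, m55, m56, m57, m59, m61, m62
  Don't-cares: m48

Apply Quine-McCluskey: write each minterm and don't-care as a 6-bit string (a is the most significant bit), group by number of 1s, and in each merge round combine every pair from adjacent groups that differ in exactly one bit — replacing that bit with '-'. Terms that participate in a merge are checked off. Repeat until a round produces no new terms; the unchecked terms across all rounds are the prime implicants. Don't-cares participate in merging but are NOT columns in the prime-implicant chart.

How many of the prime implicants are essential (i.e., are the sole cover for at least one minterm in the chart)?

Round 0: 000000✓ 000001✓ 000010✓ 000011✓ 000100✓ 000111✓ 001000✓ 001001✓ 001010✓ 001011✓ 001101✓ 010000✓ 010001✓ 010010✓ 010011✓ 010101✓ 011010✓ 011011✓ 011100 011111✓ 100010✓ 100011✓ 100110✓ 100111✓ 101000✓ 101001✓ 101011✓ 101100✓ 101101✓ 110000✓ 110001✓ 110010✓ 110011✓ 110100✓ 110110✓ 110111✓ 111000✓ 111001✓ 111011✓ 111101✓ 111110✓
Round 1: -00010✓ -00011✓ -00111✓ -01000✓ -01001✓ -01011✓ -01101✓ -10000✓ -10001✓ -10010✓ -10011✓ -11011✓ 0-0000✓ 0-0001✓ 0-0010✓ 0-0011✓ 0-1010✓ 0-1011✓ 00-000✓ 00-001✓ 00-010✓ 00-011✓ 000-00 000-11✓ 0000-0✓ 0000-1✓ 00000-✓ 00001-✓ 001-01✓ 0010-0✓ 0010-1✓ 00100-✓ 00101-✓ 01-010✓ 01-011✓ 010-01 0100-0✓ 0100-1✓ 01000-✓ 01001-✓ 011-11 01101-✓ 1-0010✓ 1-0011✓ 1-0110✓ 1-0111✓ 1-1000✓ 1-1001✓ 1-1011✓ 1-1101✓ 10-011✓ 100-10✓ 100-11✓ 10001-✓ 10011-✓ 101-00✓ 101-01✓ 1010-1✓ 10100-✓ 10110-✓ 11-000✓ 11-001✓ 11-011✓ 11-110 110-00✓ 110-10✓ 110-11✓ 1100-0✓ 1100-1✓ 11000-✓ 11001-✓ 1101-0✓ 11011-✓ 111-01✓ 1110-1✓ 11100-✓
Round 2: --0010✓ --0011✓ --1011✓ -0-011✓ -00-11 -0001-✓ -01-01 -010-1 -0100- -1-011✓ -100-0✓ -100-1✓ -1000-✓ -1001-✓ 0--010✓ 0--011✓ 0-00-0✓ 0-00-1✓ 0-000-✓ 0-001-✓ 0-101-✓ 00-0-0✓ 00-0-1✓ 00-00-✓ 00-01-✓ 0000--✓ 0010--✓ 01-01-✓ 0100--✓ 1--011✓ 1-0-10✓ 1-0-11✓ 1-001-✓ 1-011-✓ 1-1-01 1-10-1 1-100- 100-1-✓ 101-0- 11-0-1 11-00- 110--0 110-1-✓ 1100--✓
Round 3: ---011 --001- -100-- 0--01- 0-00-- 00-0-- 1-0-1-
PIs = {---011, --001-, -00-11, -01-01, -010-1, -0100-, -100--, 0--01-, 0-00--, 00-0--, 000-00, 010-01, 011-11, 011100, 1-0-1-, 1-1-01, 1-10-1, 1-100-, 101-0-, 11-0-1, 11-00-, 11-110, 110--0}
Coverage chart:
  m0: 0-00--,00-0--,000-00
  m1: 0-00--,00-0--
  m2: --001-,0--01-,0-00--,00-0--
  m3: ---011,--001-,-00-11,0--01-,0-00--,00-0--
  m4: 000-00 ←essential
  m7: -00-11 ←essential
  m8: -0100-,00-0--
  m9: -01-01,-010-1,-0100-,00-0--
  m10: 0--01-,00-0--
  m11: ---011,-010-1,0--01-,00-0--
  m13: -01-01 ←essential
  m16: -100--,0-00--
  m17: -100--,0-00--,010-01
  m18: --001-,-100--,0--01-,0-00--
  m19: ---011,--001-,-100--,0--01-,0-00--
  m21: 010-01 ←essential
  m26: 0--01- ←essential
  m27: ---011,0--01-,011-11
  m28: 011100 ←essential
  m31: 011-11 ←essential
  m34: --001-,1-0-1-
  m35: ---011,--001-,-00-11,1-0-1-
  m38: 1-0-1- ←essential
  m39: -00-11,1-0-1-
  m40: -0100-,1-100-,101-0-
  m41: -01-01,-010-1,-0100-,1-1-01,1-10-1,1-100-,101-0-
  m43: ---011,-010-1,1-10-1
  m44: 101-0- ←essential
  m45: -01-01,1-1-01,101-0-
  m49: -100--,11-0-1,11-00-
  m50: --001-,-100--,1-0-1-,110--0
  m51: ---011,--001-,-100--,1-0-1-,11-0-1
  m52: 110--0 ←essential
  m54: 1-0-1-,11-110,110--0
  m55: 1-0-1- ←essential
  m56: 1-100-,11-00-
  m57: 1-1-01,1-10-1,1-100-,11-0-1,11-00-
  m59: ---011,1-10-1,11-0-1
  m61: 1-1-01 ←essential
  m62: 11-110 ←essential
Essential: -00-11, -01-01, 0--01-, 000-00, 010-01, 011-11, 011100, 1-0-1-, 1-1-01, 101-0-, 11-110, 110--0

12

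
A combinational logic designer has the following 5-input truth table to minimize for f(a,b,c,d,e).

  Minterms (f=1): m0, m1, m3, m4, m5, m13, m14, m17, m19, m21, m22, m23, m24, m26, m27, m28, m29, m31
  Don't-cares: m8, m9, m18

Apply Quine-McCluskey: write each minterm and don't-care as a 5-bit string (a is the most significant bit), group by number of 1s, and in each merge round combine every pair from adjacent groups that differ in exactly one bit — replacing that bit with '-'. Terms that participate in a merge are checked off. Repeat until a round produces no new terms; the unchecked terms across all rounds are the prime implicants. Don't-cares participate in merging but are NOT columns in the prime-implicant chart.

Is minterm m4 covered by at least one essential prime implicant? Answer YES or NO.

size-2^0 implicants → 00000(✓)  00001(✓)  00011(✓)  00100(✓)  00101(✓)  01000(✓)  01001(✓)  01101(✓)  01110  10001(✓)  10010(✓)  10011(✓)  10101(✓)  10110(✓)  10111(✓)  11000(✓)  11010(✓)  11011(✓)  11100(✓)  11101(✓)  11111(✓)
size-2^1 implicants → -0001(✓)  -0011(✓)  -0101(✓)  -1000  -1101(✓)  0-000(✓)  0-001(✓)  0-101(✓)  00-00(✓)  00-01(✓)  000-1(✓)  0000-(✓)  0010-(✓)  01-01(✓)  0100-(✓)  1-010(✓)  1-011(✓)  1-101(✓)  1-111(✓)  10-01(✓)  10-10(✓)  10-11(✓)  100-1(✓)  1001-(✓)  101-1(✓)  1011-(✓)  11-00  11-11(✓)  110-0  1101-(✓)  111-1(✓)  1110-
size-2^2 implicants → --101  -0-01  -00-1  0--01  0-00-  00-0-  1--11  1-01-  1-1-1  10--1  10-1-
Unchecked terms (primes): --101, -0-01, -00-1, -1000, 0--01, 0-00-, 00-0-, 01110, 1--11, 1-01-, 1-1-1, 10--1, 10-1-, 11-00, 110-0, 1110-
Minterm coverage:
  m0 ⊆ 0-00-,00-0-
  m1 ⊆ -0-01,-00-1,0--01,0-00-,00-0-
  m3 ⊆ -00-1 [E]
  m4 ⊆ 00-0- [E]
  m5 ⊆ --101,-0-01,0--01,00-0-
  m13 ⊆ --101,0--01
  m14 ⊆ 01110 [E]
  m17 ⊆ -0-01,-00-1,10--1
  m19 ⊆ -00-1,1--11,1-01-,10--1,10-1-
  m21 ⊆ --101,-0-01,1-1-1,10--1
  m22 ⊆ 10-1- [E]
  m23 ⊆ 1--11,1-1-1,10--1,10-1-
  m24 ⊆ -1000,11-00,110-0
  m26 ⊆ 1-01-,110-0
  m27 ⊆ 1--11,1-01-
  m28 ⊆ 11-00,1110-
  m29 ⊆ --101,1-1-1,1110-
  m31 ⊆ 1--11,1-1-1
E = {-00-1, 00-0-, 01110, 10-1-}

YES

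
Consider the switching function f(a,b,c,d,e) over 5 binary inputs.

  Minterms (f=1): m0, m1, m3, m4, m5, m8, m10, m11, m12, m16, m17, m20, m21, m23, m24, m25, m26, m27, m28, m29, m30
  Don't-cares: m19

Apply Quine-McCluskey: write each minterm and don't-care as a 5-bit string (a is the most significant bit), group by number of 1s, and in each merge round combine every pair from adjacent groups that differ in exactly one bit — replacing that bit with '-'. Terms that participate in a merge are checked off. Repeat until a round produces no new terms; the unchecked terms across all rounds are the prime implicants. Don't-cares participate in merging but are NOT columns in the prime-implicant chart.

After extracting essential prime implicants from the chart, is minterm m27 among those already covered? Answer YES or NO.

Round 0: 00000✓ 00001✓ 00011✓ 00100✓ 00101✓ 01000✓ 01010✓ 01011✓ 01100✓ 10000✓ 10001✓ 10011✓ 10100✓ 10101✓ 10111✓ 11000✓ 11001✓ 11010✓ 11011✓ 11100✓ 11101✓ 11110✓
Round 1: -0000✓ -0001✓ -0011✓ -0100✓ -0101✓ -1000✓ -1010✓ -1011✓ -1100✓ 0-000✓ 0-011✓ 0-100✓ 00-00✓ 00-01✓ 000-1✓ 0000-✓ 0010-✓ 01-00✓ 010-0✓ 0101-✓ 1-000✓ 1-001✓ 1-011✓ 1-100✓ 1-101✓ 10-00✓ 10-01✓ 10-11✓ 100-1✓ 1000-✓ 101-1✓ 1010-✓ 11-00✓ 11-01✓ 11-10✓ 110-0✓ 110-1✓ 1100-✓ 1101-✓ 111-0✓ 1110-✓
Round 2: --000✓ --011 --100✓ -0-00✓ -0-01✓ -00-1 -000-✓ -010-✓ -1-00✓ -10-0 -101- 0--00✓ 00-0-✓ 1--00✓ 1--01✓ 1-0-1 1-00-✓ 1-10-✓ 10--1 10-0-✓ 11--0 11-0-✓ 110--
Round 3: ---00 -0-0- 1--0-
PIs = {---00, --011, -0-0-, -00-1, -10-0, -101-, 1--0-, 1-0-1, 10--1, 11--0, 110--}
Coverage chart:
  m0: ---00,-0-0-
  m1: -0-0-,-00-1
  m3: --011,-00-1
  m4: ---00,-0-0-
  m5: -0-0- ←essential
  m8: ---00,-10-0
  m10: -10-0,-101-
  m11: --011,-101-
  m12: ---00 ←essential
  m16: ---00,-0-0-,1--0-
  m17: -0-0-,-00-1,1--0-,1-0-1,10--1
  m20: ---00,-0-0-,1--0-
  m21: -0-0-,1--0-,10--1
  m23: 10--1 ←essential
  m24: ---00,-10-0,1--0-,11--0,110--
  m25: 1--0-,1-0-1,110--
  m26: -10-0,-101-,11--0,110--
  m27: --011,-101-,1-0-1,110--
  m28: ---00,1--0-,11--0
  m29: 1--0- ←essential
  m30: 11--0 ←essential
Essential: ---00, -0-0-, 1--0-, 10--1, 11--0

NO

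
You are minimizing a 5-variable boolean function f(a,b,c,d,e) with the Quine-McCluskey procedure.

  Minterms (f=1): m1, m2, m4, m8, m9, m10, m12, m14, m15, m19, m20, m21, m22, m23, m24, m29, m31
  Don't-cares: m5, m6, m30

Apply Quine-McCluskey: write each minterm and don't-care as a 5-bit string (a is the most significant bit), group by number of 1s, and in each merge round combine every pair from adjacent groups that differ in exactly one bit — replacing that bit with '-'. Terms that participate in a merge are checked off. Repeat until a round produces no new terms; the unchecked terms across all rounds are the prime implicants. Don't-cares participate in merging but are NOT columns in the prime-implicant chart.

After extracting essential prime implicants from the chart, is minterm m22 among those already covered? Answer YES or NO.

NO

[col 0] 00001*, 00010*, 00100*, 00101*, 00110*, 01000*, 01001*, 01010*, 01100*, 01110*, 01111*, 10011*, 10100*, 10101*, 10110*, 10111*, 11000*, 11101*, 11110*, 11111*
[col 1] -0100*, -0101*, -0110*, -1000, -1110*, -1111*, 0-001, 0-010*, 0-100*, 0-110*, 00-01, 00-10*, 001-0*, 0010-*, 01-00*, 01-10*, 010-0*, 0100-, 011-0*, 0111-*, 1-101*, 1-110*, 1-111*, 10-11, 101-0*, 101-1*, 1010-*, 1011-*, 111-1*, 1111-*
[col 2] --110, -01-0, -010-, -111-, 0--10, 0-1-0, 01--0, 1-1-1, 1-11-, 101--
Prime implicants: --110, -01-0, -010-, -1000, -111-, 0--10, 0-001, 0-1-0, 00-01, 01--0, 0100-, 1-1-1, 1-11-, 10-11, 101--
PI chart (minterm → PIs covering it):
  1 | 0-001,00-01
  2 | 0--10  (sole → essential)
  4 | -01-0,-010-,0-1-0
  8 | -1000,01--0,0100-
  9 | 0-001,0100-
  10 | 0--10,01--0
  12 | 0-1-0,01--0
  14 | --110,-111-,0--10,0-1-0,01--0
  15 | -111-  (sole → essential)
  19 | 10-11  (sole → essential)
  20 | -01-0,-010-,101--
  21 | -010-,1-1-1,101--
  22 | --110,-01-0,1-11-,101--
  23 | 1-1-1,1-11-,10-11,101--
  24 | -1000  (sole → essential)
  29 | 1-1-1  (sole → essential)
  31 | -111-,1-1-1,1-11-
Essential prime implicants: -1000, -111-, 0--10, 1-1-1, 10-11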